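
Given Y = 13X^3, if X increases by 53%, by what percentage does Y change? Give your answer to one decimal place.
258.2%

For Y = 13X^3:
If X → X(1 + 0.53)
Then Y → Y · (1 + 0.53)^3
     ≈ Y · 3.5816

Percentage change = ((1 + 0.53)^3 − 1) × 100% ≈ 258.2%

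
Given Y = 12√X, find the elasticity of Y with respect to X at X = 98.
Elasticity = 1/2

Elasticity = (dY/dX) · (X/Y)

dY/dX = 6/√X
At X = 98: dY/dX = 3·√2/7, Y = 84·√2

Elasticity = (3·√2/7) · (98 / (84·√2)) = 1/2

Interpretation: for a small percentage change in X, the percentage change in Y is approximately 0.50 times as large.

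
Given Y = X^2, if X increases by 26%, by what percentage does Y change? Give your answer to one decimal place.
58.8%

For Y = X^2:
If X → X(1 + 0.26)
Then Y → Y · (1 + 0.26)^2
     = Y · 1.5876

Percentage change = ((1 + 0.26)^2 − 1) × 100% ≈ 58.8%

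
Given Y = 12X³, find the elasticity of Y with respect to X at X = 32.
Elasticity = 3

Elasticity = (dY/dX) · (X/Y)

dY/dX = 36·X²
At X = 32: dY/dX = 36864, Y = 393216

Elasticity = 36864 · (32 / 393216) = 3

Interpretation: for a small percentage change in X, the percentage change in Y is approximately 3.00 times as large.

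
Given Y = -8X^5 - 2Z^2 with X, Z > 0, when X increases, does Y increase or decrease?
Y decreases

Taking the partial derivative:
∂Y/∂X = -40X^4

∂Y/∂X = -40X^4 < 0 (assuming positive values)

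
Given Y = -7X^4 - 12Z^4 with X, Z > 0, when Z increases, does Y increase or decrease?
Y decreases

Taking the partial derivative:
∂Y/∂Z = -48Z^3

∂Y/∂Z = -48Z^3 < 0 (assuming positive values)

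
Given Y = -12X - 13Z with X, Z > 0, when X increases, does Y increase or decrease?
Y decreases

Taking the partial derivative:
∂Y/∂X = -12

∂Y/∂X = -12 < 0 (assuming positive values)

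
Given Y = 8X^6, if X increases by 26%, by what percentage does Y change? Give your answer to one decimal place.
300.2%

For Y = 8X^6:
If X → X(1 + 0.26)
Then Y → Y · (1 + 0.26)^6
     ≈ Y · 4.0015

Percentage change = ((1 + 0.26)^6 − 1) × 100% ≈ 300.2%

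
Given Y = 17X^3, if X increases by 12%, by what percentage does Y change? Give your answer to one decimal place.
40.5%

For Y = 17X^3:
If X → X(1 + 0.12)
Then Y → Y · (1 + 0.12)^3
     ≈ Y · 1.4049

Percentage change = ((1 + 0.12)^3 − 1) × 100% ≈ 40.5%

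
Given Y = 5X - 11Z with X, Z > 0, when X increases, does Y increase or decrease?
Y increases

Taking the partial derivative:
∂Y/∂X = 5

∂Y/∂X = 5 > 0 (assuming positive values)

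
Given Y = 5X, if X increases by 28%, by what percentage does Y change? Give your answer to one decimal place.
28.0%

For Y = 5X:
If X → X(1 + 0.28)
Then Y → Y · (1 + 0.28)^1
     = Y · 1.2800

Percentage change = ((1 + 0.28)^1 − 1) × 100% = 28.0%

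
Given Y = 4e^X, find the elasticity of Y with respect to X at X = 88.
Elasticity = 88

Elasticity = (dY/dX) · (X/Y)

dY/dX = 4·e^X
At X = 88: dY/dX = 4·e^88, Y = 4·e^88

Elasticity = (4·e^88) · (88 / (4·e^88)) = 88

Interpretation: for a small percentage change in X, the percentage change in Y is approximately 88.00 times as large.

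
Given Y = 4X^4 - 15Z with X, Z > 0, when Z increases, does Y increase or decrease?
Y decreases

Taking the partial derivative:
∂Y/∂Z = -15

∂Y/∂Z = -15 < 0 (assuming positive values)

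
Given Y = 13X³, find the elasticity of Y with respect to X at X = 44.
Elasticity = 3

Elasticity = (dY/dX) · (X/Y)

dY/dX = 39·X²
At X = 44: dY/dX = 75504, Y = 1107392

Elasticity = 75504 · (44 / 1107392) = 3

Interpretation: for a small percentage change in X, the percentage change in Y is approximately 3.00 times as large.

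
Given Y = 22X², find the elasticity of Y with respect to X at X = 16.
Elasticity = 2

Elasticity = (dY/dX) · (X/Y)

dY/dX = 44·X
At X = 16: dY/dX = 704, Y = 5632

Elasticity = 704 · (16 / 5632) = 2

Interpretation: for a small percentage change in X, the percentage change in Y is approximately 2.00 times as large.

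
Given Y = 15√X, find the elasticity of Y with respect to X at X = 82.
Elasticity = 1/2

Elasticity = (dY/dX) · (X/Y)

dY/dX = 15/(2·√X)
At X = 82: dY/dX = 15·√82/164, Y = 15·√82

Elasticity = (15·√82/164) · (82 / (15·√82)) = 1/2

Interpretation: for a small percentage change in X, the percentage change in Y is approximately 0.50 times as large.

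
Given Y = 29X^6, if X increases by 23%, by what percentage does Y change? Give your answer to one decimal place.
246.3%

For Y = 29X^6:
If X → X(1 + 0.23)
Then Y → Y · (1 + 0.23)^6
     ≈ Y · 3.4628

Percentage change = ((1 + 0.23)^6 − 1) × 100% ≈ 246.3%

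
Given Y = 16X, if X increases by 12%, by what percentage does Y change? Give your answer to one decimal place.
12.0%

For Y = 16X:
If X → X(1 + 0.12)
Then Y → Y · (1 + 0.12)^1
     = Y · 1.1200

Percentage change = ((1 + 0.12)^1 − 1) × 100% = 12.0%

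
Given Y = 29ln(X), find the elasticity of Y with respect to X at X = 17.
Elasticity = 1/ln(17) ≈ 0.3530

Elasticity = (dY/dX) · (X/Y)

dY/dX = 29/X
At X = 17: dY/dX = 29/17, Y = 29·ln(17)

Elasticity = (29/17) · (17 / (29·ln(17))) = 1/ln(17) ≈ 0.3530

Interpretation: for a small percentage change in X, the percentage change in Y is approximately 0.35 times as large.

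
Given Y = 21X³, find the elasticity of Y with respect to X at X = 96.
Elasticity = 3

Elasticity = (dY/dX) · (X/Y)

dY/dX = 63·X²
At X = 96: dY/dX = 580608, Y = 18579456

Elasticity = 580608 · (96 / 18579456) = 3

Interpretation: for a small percentage change in X, the percentage change in Y is approximately 3.00 times as large.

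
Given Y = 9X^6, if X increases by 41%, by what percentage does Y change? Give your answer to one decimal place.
685.8%

For Y = 9X^6:
If X → X(1 + 0.41)
Then Y → Y · (1 + 0.41)^6
     ≈ Y · 7.8580

Percentage change = ((1 + 0.41)^6 − 1) × 100% ≈ 685.8%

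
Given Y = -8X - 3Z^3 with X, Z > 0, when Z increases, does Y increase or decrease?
Y decreases

Taking the partial derivative:
∂Y/∂Z = -9Z^2

∂Y/∂Z = -9Z^2 < 0 (assuming positive values)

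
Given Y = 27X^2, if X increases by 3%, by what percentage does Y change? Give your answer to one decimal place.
6.1%

For Y = 27X^2:
If X → X(1 + 0.03)
Then Y → Y · (1 + 0.03)^2
     = Y · 1.0609

Percentage change = ((1 + 0.03)^2 − 1) × 100% ≈ 6.1%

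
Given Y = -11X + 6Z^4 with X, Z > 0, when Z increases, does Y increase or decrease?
Y increases

Taking the partial derivative:
∂Y/∂Z = 24Z^3

∂Y/∂Z = 24Z^3 > 0 (assuming positive values)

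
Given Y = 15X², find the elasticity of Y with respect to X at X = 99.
Elasticity = 2

Elasticity = (dY/dX) · (X/Y)

dY/dX = 30·X
At X = 99: dY/dX = 2970, Y = 147015

Elasticity = 2970 · (99 / 147015) = 2

Interpretation: for a small percentage change in X, the percentage change in Y is approximately 2.00 times as large.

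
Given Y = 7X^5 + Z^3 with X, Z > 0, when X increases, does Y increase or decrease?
Y increases

Taking the partial derivative:
∂Y/∂X = 35X^4

∂Y/∂X = 35X^4 > 0 (assuming positive values)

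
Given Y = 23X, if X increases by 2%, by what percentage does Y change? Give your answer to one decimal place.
2.0%

For Y = 23X:
If X → X(1 + 0.02)
Then Y → Y · (1 + 0.02)^1
     = Y · 1.0200

Percentage change = ((1 + 0.02)^1 − 1) × 100% = 2.0%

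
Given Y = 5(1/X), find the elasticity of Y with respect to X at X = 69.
Elasticity = -1

Elasticity = (dY/dX) · (X/Y)

dY/dX = -5/X²
At X = 69: dY/dX = -5/4761, Y = 5/69

Elasticity = (-5/4761) · (69 / (5/69)) = -1

Interpretation: for a small percentage change in X, the percentage change in Y is approximately -1.00 times as large.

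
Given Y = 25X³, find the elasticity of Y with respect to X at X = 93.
Elasticity = 3

Elasticity = (dY/dX) · (X/Y)

dY/dX = 75·X²
At X = 93: dY/dX = 648675, Y = 20108925

Elasticity = 648675 · (93 / 20108925) = 3

Interpretation: for a small percentage change in X, the percentage change in Y is approximately 3.00 times as large.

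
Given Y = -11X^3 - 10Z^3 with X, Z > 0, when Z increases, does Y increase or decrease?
Y decreases

Taking the partial derivative:
∂Y/∂Z = -30Z^2

∂Y/∂Z = -30Z^2 < 0 (assuming positive values)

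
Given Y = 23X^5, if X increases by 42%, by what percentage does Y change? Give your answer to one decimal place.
477.4%

For Y = 23X^5:
If X → X(1 + 0.42)
Then Y → Y · (1 + 0.42)^5
     ≈ Y · 5.7735

Percentage change = ((1 + 0.42)^5 − 1) × 100% ≈ 477.4%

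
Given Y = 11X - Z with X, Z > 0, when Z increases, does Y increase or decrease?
Y decreases

Taking the partial derivative:
∂Y/∂Z = -1

∂Y/∂Z = -1 < 0 (assuming positive values)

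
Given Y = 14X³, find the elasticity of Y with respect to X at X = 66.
Elasticity = 3

Elasticity = (dY/dX) · (X/Y)

dY/dX = 42·X²
At X = 66: dY/dX = 182952, Y = 4024944

Elasticity = 182952 · (66 / 4024944) = 3

Interpretation: for a small percentage change in X, the percentage change in Y is approximately 3.00 times as large.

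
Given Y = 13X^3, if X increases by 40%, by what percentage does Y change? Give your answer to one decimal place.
174.4%

For Y = 13X^3:
If X → X(1 + 0.4)
Then Y → Y · (1 + 0.4)^3
     = Y · 2.7440

Percentage change = ((1 + 0.4)^3 − 1) × 100% = 174.4%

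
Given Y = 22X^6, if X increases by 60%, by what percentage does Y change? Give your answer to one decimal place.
1577.7%

For Y = 22X^6:
If X → X(1 + 0.6)
Then Y → Y · (1 + 0.6)^6
     ≈ Y · 16.7772

Percentage change = ((1 + 0.6)^6 − 1) × 100% ≈ 1577.7%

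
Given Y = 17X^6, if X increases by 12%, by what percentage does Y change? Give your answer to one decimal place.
97.4%

For Y = 17X^6:
If X → X(1 + 0.12)
Then Y → Y · (1 + 0.12)^6
     ≈ Y · 1.9738

Percentage change = ((1 + 0.12)^6 − 1) × 100% ≈ 97.4%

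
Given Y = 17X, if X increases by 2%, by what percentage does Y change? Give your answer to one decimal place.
2.0%

For Y = 17X:
If X → X(1 + 0.02)
Then Y → Y · (1 + 0.02)^1
     = Y · 1.0200

Percentage change = ((1 + 0.02)^1 − 1) × 100% = 2.0%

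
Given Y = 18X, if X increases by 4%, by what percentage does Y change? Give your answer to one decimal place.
4.0%

For Y = 18X:
If X → X(1 + 0.04)
Then Y → Y · (1 + 0.04)^1
     = Y · 1.0400

Percentage change = ((1 + 0.04)^1 − 1) × 100% = 4.0%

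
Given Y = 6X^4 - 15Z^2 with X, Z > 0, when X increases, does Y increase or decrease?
Y increases

Taking the partial derivative:
∂Y/∂X = 24X^3

∂Y/∂X = 24X^3 > 0 (assuming positive values)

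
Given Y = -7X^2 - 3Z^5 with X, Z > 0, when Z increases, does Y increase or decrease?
Y decreases

Taking the partial derivative:
∂Y/∂Z = -15Z^4

∂Y/∂Z = -15Z^4 < 0 (assuming positive values)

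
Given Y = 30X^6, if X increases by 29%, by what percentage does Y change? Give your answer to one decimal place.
360.8%

For Y = 30X^6:
If X → X(1 + 0.29)
Then Y → Y · (1 + 0.29)^6
     ≈ Y · 4.6083

Percentage change = ((1 + 0.29)^6 − 1) × 100% ≈ 360.8%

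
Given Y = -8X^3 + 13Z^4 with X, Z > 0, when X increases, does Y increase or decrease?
Y decreases

Taking the partial derivative:
∂Y/∂X = -24X^2

∂Y/∂X = -24X^2 < 0 (assuming positive values)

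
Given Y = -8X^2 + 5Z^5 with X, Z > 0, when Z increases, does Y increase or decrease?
Y increases

Taking the partial derivative:
∂Y/∂Z = 25Z^4

∂Y/∂Z = 25Z^4 > 0 (assuming positive values)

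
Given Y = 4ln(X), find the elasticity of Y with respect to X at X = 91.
Elasticity = 1/ln(91) ≈ 0.2217

Elasticity = (dY/dX) · (X/Y)

dY/dX = 4/X
At X = 91: dY/dX = 4/91, Y = 4·ln(91)

Elasticity = (4/91) · (91 / (4·ln(91))) = 1/ln(91) ≈ 0.2217

Interpretation: for a small percentage change in X, the percentage change in Y is approximately 0.22 times as large.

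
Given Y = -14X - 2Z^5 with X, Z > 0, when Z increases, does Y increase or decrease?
Y decreases

Taking the partial derivative:
∂Y/∂Z = -10Z^4

∂Y/∂Z = -10Z^4 < 0 (assuming positive values)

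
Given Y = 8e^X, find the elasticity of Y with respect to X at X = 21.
Elasticity = 21

Elasticity = (dY/dX) · (X/Y)

dY/dX = 8·e^X
At X = 21: dY/dX = 8·e^21, Y = 8·e^21

Elasticity = (8·e^21) · (21 / (8·e^21)) = 21

Interpretation: for a small percentage change in X, the percentage change in Y is approximately 21.00 times as large.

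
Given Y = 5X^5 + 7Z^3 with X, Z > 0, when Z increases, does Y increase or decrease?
Y increases

Taking the partial derivative:
∂Y/∂Z = 21Z^2

∂Y/∂Z = 21Z^2 > 0 (assuming positive values)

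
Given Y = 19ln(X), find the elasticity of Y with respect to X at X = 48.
Elasticity = 1/ln(48) ≈ 0.2583

Elasticity = (dY/dX) · (X/Y)

dY/dX = 19/X
At X = 48: dY/dX = 19/48, Y = 19·ln(48)

Elasticity = (19/48) · (48 / (19·ln(48))) = 1/ln(48) ≈ 0.2583

Interpretation: for a small percentage change in X, the percentage change in Y is approximately 0.26 times as large.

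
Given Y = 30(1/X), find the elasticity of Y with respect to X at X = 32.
Elasticity = -1

Elasticity = (dY/dX) · (X/Y)

dY/dX = -30/X²
At X = 32: dY/dX = -15/512, Y = 15/16

Elasticity = (-15/512) · (32 / (15/16)) = -1

Interpretation: for a small percentage change in X, the percentage change in Y is approximately -1.00 times as large.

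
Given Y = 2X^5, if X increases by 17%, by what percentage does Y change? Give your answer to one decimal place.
119.2%

For Y = 2X^5:
If X → X(1 + 0.17)
Then Y → Y · (1 + 0.17)^5
     ≈ Y · 2.1924

Percentage change = ((1 + 0.17)^5 − 1) × 100% ≈ 119.2%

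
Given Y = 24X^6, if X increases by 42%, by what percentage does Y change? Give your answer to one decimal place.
719.8%

For Y = 24X^6:
If X → X(1 + 0.42)
Then Y → Y · (1 + 0.42)^6
     ≈ Y · 8.1984

Percentage change = ((1 + 0.42)^6 − 1) × 100% ≈ 719.8%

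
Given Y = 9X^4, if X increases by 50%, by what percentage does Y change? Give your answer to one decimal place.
406.3%

For Y = 9X^4:
If X → X(1 + 0.5)
Then Y → Y · (1 + 0.5)^4
     = Y · 5.0625

Percentage change = ((1 + 0.5)^4 − 1) × 100% ≈ 406.3%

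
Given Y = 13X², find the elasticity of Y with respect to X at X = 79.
Elasticity = 2

Elasticity = (dY/dX) · (X/Y)

dY/dX = 26·X
At X = 79: dY/dX = 2054, Y = 81133

Elasticity = 2054 · (79 / 81133) = 2

Interpretation: for a small percentage change in X, the percentage change in Y is approximately 2.00 times as large.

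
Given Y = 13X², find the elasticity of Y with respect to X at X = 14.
Elasticity = 2

Elasticity = (dY/dX) · (X/Y)

dY/dX = 26·X
At X = 14: dY/dX = 364, Y = 2548

Elasticity = 364 · (14 / 2548) = 2

Interpretation: for a small percentage change in X, the percentage change in Y is approximately 2.00 times as large.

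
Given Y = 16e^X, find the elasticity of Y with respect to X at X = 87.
Elasticity = 87

Elasticity = (dY/dX) · (X/Y)

dY/dX = 16·e^X
At X = 87: dY/dX = 16·e^87, Y = 16·e^87

Elasticity = (16·e^87) · (87 / (16·e^87)) = 87

Interpretation: for a small percentage change in X, the percentage change in Y is approximately 87.00 times as large.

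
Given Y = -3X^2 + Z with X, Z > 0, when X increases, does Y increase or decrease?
Y decreases

Taking the partial derivative:
∂Y/∂X = -6X

∂Y/∂X = -6X < 0 (assuming positive values)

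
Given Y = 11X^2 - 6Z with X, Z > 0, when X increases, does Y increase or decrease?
Y increases

Taking the partial derivative:
∂Y/∂X = 22X

∂Y/∂X = 22X > 0 (assuming positive values)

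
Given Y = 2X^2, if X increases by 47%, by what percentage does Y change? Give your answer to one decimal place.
116.1%

For Y = 2X^2:
If X → X(1 + 0.47)
Then Y → Y · (1 + 0.47)^2
     = Y · 2.1609

Percentage change = ((1 + 0.47)^2 − 1) × 100% ≈ 116.1%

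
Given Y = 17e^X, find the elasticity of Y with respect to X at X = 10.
Elasticity = 10

Elasticity = (dY/dX) · (X/Y)

dY/dX = 17·e^X
At X = 10: dY/dX = 17·e^10, Y = 17·e^10

Elasticity = (17·e^10) · (10 / (17·e^10)) = 10

Interpretation: for a small percentage change in X, the percentage change in Y is approximately 10.00 times as large.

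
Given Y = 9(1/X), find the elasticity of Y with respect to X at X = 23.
Elasticity = -1

Elasticity = (dY/dX) · (X/Y)

dY/dX = -9/X²
At X = 23: dY/dX = -9/529, Y = 9/23

Elasticity = (-9/529) · (23 / (9/23)) = -1

Interpretation: for a small percentage change in X, the percentage change in Y is approximately -1.00 times as large.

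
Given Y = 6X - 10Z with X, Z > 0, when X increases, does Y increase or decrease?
Y increases

Taking the partial derivative:
∂Y/∂X = 6

∂Y/∂X = 6 > 0 (assuming positive values)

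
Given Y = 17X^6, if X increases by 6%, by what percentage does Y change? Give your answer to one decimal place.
41.9%

For Y = 17X^6:
If X → X(1 + 0.06)
Then Y → Y · (1 + 0.06)^6
     ≈ Y · 1.4185

Percentage change = ((1 + 0.06)^6 − 1) × 100% ≈ 41.9%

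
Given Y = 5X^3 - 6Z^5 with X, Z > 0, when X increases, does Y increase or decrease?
Y increases

Taking the partial derivative:
∂Y/∂X = 15X^2

∂Y/∂X = 15X^2 > 0 (assuming positive values)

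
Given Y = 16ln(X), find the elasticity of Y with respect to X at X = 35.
Elasticity = 1/ln(35) ≈ 0.2813

Elasticity = (dY/dX) · (X/Y)

dY/dX = 16/X
At X = 35: dY/dX = 16/35, Y = 16·ln(35)

Elasticity = (16/35) · (35 / (16·ln(35))) = 1/ln(35) ≈ 0.2813

Interpretation: for a small percentage change in X, the percentage change in Y is approximately 0.28 times as large.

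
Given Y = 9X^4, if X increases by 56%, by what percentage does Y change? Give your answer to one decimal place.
492.2%

For Y = 9X^4:
If X → X(1 + 0.56)
Then Y → Y · (1 + 0.56)^4
     ≈ Y · 5.9224

Percentage change = ((1 + 0.56)^4 − 1) × 100% ≈ 492.2%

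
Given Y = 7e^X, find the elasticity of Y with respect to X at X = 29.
Elasticity = 29

Elasticity = (dY/dX) · (X/Y)

dY/dX = 7·e^X
At X = 29: dY/dX = 7·e^29, Y = 7·e^29

Elasticity = (7·e^29) · (29 / (7·e^29)) = 29

Interpretation: for a small percentage change in X, the percentage change in Y is approximately 29.00 times as large.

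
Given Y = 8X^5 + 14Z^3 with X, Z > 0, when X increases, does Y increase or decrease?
Y increases

Taking the partial derivative:
∂Y/∂X = 40X^4

∂Y/∂X = 40X^4 > 0 (assuming positive values)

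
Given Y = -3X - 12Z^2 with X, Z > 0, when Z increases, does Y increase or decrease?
Y decreases

Taking the partial derivative:
∂Y/∂Z = -24Z

∂Y/∂Z = -24Z < 0 (assuming positive values)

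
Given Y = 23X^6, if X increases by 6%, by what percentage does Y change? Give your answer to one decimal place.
41.9%

For Y = 23X^6:
If X → X(1 + 0.06)
Then Y → Y · (1 + 0.06)^6
     ≈ Y · 1.4185

Percentage change = ((1 + 0.06)^6 − 1) × 100% ≈ 41.9%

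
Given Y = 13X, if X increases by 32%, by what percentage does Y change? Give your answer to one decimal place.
32.0%

For Y = 13X:
If X → X(1 + 0.32)
Then Y → Y · (1 + 0.32)^1
     = Y · 1.3200

Percentage change = ((1 + 0.32)^1 − 1) × 100% = 32.0%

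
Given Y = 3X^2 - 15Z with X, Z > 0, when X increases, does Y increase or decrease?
Y increases

Taking the partial derivative:
∂Y/∂X = 6X

∂Y/∂X = 6X > 0 (assuming positive values)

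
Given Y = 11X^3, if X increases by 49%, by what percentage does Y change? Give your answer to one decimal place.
230.8%

For Y = 11X^3:
If X → X(1 + 0.49)
Then Y → Y · (1 + 0.49)^3
     ≈ Y · 3.3079

Percentage change = ((1 + 0.49)^3 − 1) × 100% ≈ 230.8%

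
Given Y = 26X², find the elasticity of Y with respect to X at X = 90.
Elasticity = 2

Elasticity = (dY/dX) · (X/Y)

dY/dX = 52·X
At X = 90: dY/dX = 4680, Y = 210600

Elasticity = 4680 · (90 / 210600) = 2

Interpretation: for a small percentage change in X, the percentage change in Y is approximately 2.00 times as large.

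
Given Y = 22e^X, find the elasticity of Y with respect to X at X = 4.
Elasticity = 4

Elasticity = (dY/dX) · (X/Y)

dY/dX = 22·e^X
At X = 4: dY/dX = 22·e^4, Y = 22·e^4

Elasticity = (22·e^4) · (4 / (22·e^4)) = 4

Interpretation: for a small percentage change in X, the percentage change in Y is approximately 4.00 times as large.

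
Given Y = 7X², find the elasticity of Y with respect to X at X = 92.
Elasticity = 2

Elasticity = (dY/dX) · (X/Y)

dY/dX = 14·X
At X = 92: dY/dX = 1288, Y = 59248

Elasticity = 1288 · (92 / 59248) = 2

Interpretation: for a small percentage change in X, the percentage change in Y is approximately 2.00 times as large.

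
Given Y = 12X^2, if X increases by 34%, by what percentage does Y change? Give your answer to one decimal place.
79.6%

For Y = 12X^2:
If X → X(1 + 0.34)
Then Y → Y · (1 + 0.34)^2
     = Y · 1.7956

Percentage change = ((1 + 0.34)^2 − 1) × 100% ≈ 79.6%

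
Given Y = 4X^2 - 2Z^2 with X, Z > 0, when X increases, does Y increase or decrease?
Y increases

Taking the partial derivative:
∂Y/∂X = 8X

∂Y/∂X = 8X > 0 (assuming positive values)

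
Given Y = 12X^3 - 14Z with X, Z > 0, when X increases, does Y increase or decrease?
Y increases

Taking the partial derivative:
∂Y/∂X = 36X^2

∂Y/∂X = 36X^2 > 0 (assuming positive values)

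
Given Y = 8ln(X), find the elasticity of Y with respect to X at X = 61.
Elasticity = 1/ln(61) ≈ 0.2433

Elasticity = (dY/dX) · (X/Y)

dY/dX = 8/X
At X = 61: dY/dX = 8/61, Y = 8·ln(61)

Elasticity = (8/61) · (61 / (8·ln(61))) = 1/ln(61) ≈ 0.2433

Interpretation: for a small percentage change in X, the percentage change in Y is approximately 0.24 times as large.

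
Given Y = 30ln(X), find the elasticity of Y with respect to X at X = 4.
Elasticity = 1/ln(4) ≈ 0.7213

Elasticity = (dY/dX) · (X/Y)

dY/dX = 30/X
At X = 4: dY/dX = 15/2, Y = 30·ln(4)

Elasticity = (15/2) · (4 / (30·ln(4))) = 1/ln(4) ≈ 0.7213

Interpretation: for a small percentage change in X, the percentage change in Y is approximately 0.72 times as large.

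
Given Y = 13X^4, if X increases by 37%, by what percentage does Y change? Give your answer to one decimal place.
252.3%

For Y = 13X^4:
If X → X(1 + 0.37)
Then Y → Y · (1 + 0.37)^4
     ≈ Y · 3.5228

Percentage change = ((1 + 0.37)^4 − 1) × 100% ≈ 252.3%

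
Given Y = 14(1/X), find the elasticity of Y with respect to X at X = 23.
Elasticity = -1

Elasticity = (dY/dX) · (X/Y)

dY/dX = -14/X²
At X = 23: dY/dX = -14/529, Y = 14/23

Elasticity = (-14/529) · (23 / (14/23)) = -1

Interpretation: for a small percentage change in X, the percentage change in Y is approximately -1.00 times as large.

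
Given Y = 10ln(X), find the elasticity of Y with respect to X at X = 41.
Elasticity = 1/ln(41) ≈ 0.2693

Elasticity = (dY/dX) · (X/Y)

dY/dX = 10/X
At X = 41: dY/dX = 10/41, Y = 10·ln(41)

Elasticity = (10/41) · (41 / (10·ln(41))) = 1/ln(41) ≈ 0.2693

Interpretation: for a small percentage change in X, the percentage change in Y is approximately 0.27 times as large.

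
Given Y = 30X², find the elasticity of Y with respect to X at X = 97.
Elasticity = 2

Elasticity = (dY/dX) · (X/Y)

dY/dX = 60·X
At X = 97: dY/dX = 5820, Y = 282270

Elasticity = 5820 · (97 / 282270) = 2

Interpretation: for a small percentage change in X, the percentage change in Y is approximately 2.00 times as large.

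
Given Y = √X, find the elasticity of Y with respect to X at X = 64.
Elasticity = 1/2

Elasticity = (dY/dX) · (X/Y)

dY/dX = 1/(2·√X)
At X = 64: dY/dX = 1/16, Y = 8

Elasticity = (1/16) · (64 / 8) = 1/2

Interpretation: for a small percentage change in X, the percentage change in Y is approximately 0.50 times as large.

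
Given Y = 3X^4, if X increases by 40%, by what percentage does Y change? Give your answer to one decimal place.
284.2%

For Y = 3X^4:
If X → X(1 + 0.4)
Then Y → Y · (1 + 0.4)^4
     = Y · 3.8416

Percentage change = ((1 + 0.4)^4 − 1) × 100% ≈ 284.2%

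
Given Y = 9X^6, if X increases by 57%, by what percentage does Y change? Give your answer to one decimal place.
1397.6%

For Y = 9X^6:
If X → X(1 + 0.57)
Then Y → Y · (1 + 0.57)^6
     ≈ Y · 14.9761

Percentage change = ((1 + 0.57)^6 − 1) × 100% ≈ 1397.6%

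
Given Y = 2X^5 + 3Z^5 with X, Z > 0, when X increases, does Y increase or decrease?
Y increases

Taking the partial derivative:
∂Y/∂X = 10X^4

∂Y/∂X = 10X^4 > 0 (assuming positive values)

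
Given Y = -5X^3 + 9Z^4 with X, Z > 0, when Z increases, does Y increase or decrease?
Y increases

Taking the partial derivative:
∂Y/∂Z = 36Z^3

∂Y/∂Z = 36Z^3 > 0 (assuming positive values)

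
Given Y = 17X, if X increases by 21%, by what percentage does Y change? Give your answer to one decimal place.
21.0%

For Y = 17X:
If X → X(1 + 0.21)
Then Y → Y · (1 + 0.21)^1
     = Y · 1.2100

Percentage change = ((1 + 0.21)^1 − 1) × 100% = 21.0%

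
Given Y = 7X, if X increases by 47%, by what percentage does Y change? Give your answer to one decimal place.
47.0%

For Y = 7X:
If X → X(1 + 0.47)
Then Y → Y · (1 + 0.47)^1
     = Y · 1.4700

Percentage change = ((1 + 0.47)^1 − 1) × 100% = 47.0%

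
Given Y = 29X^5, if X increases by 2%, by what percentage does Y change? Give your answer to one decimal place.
10.4%

For Y = 29X^5:
If X → X(1 + 0.02)
Then Y → Y · (1 + 0.02)^5
     ≈ Y · 1.1041

Percentage change = ((1 + 0.02)^5 − 1) × 100% ≈ 10.4%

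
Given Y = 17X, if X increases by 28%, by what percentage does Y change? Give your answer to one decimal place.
28.0%

For Y = 17X:
If X → X(1 + 0.28)
Then Y → Y · (1 + 0.28)^1
     = Y · 1.2800

Percentage change = ((1 + 0.28)^1 − 1) × 100% = 28.0%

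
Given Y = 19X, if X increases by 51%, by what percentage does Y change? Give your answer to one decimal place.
51.0%

For Y = 19X:
If X → X(1 + 0.51)
Then Y → Y · (1 + 0.51)^1
     = Y · 1.5100

Percentage change = ((1 + 0.51)^1 − 1) × 100% = 51.0%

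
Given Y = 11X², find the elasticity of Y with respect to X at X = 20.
Elasticity = 2

Elasticity = (dY/dX) · (X/Y)

dY/dX = 22·X
At X = 20: dY/dX = 440, Y = 4400

Elasticity = 440 · (20 / 4400) = 2

Interpretation: for a small percentage change in X, the percentage change in Y is approximately 2.00 times as large.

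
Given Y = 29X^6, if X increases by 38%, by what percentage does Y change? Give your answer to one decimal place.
590.7%

For Y = 29X^6:
If X → X(1 + 0.38)
Then Y → Y · (1 + 0.38)^6
     ≈ Y · 6.9068

Percentage change = ((1 + 0.38)^6 − 1) × 100% ≈ 590.7%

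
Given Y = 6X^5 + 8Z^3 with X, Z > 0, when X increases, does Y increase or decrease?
Y increases

Taking the partial derivative:
∂Y/∂X = 30X^4

∂Y/∂X = 30X^4 > 0 (assuming positive values)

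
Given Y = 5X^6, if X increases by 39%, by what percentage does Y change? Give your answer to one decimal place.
621.3%

For Y = 5X^6:
If X → X(1 + 0.39)
Then Y → Y · (1 + 0.39)^6
     ≈ Y · 7.2125

Percentage change = ((1 + 0.39)^6 − 1) × 100% ≈ 621.3%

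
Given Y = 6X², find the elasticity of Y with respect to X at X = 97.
Elasticity = 2

Elasticity = (dY/dX) · (X/Y)

dY/dX = 12·X
At X = 97: dY/dX = 1164, Y = 56454

Elasticity = 1164 · (97 / 56454) = 2

Interpretation: for a small percentage change in X, the percentage change in Y is approximately 2.00 times as large.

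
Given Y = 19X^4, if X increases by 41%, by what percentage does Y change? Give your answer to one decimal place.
295.3%

For Y = 19X^4:
If X → X(1 + 0.41)
Then Y → Y · (1 + 0.41)^4
     ≈ Y · 3.9525

Percentage change = ((1 + 0.41)^4 − 1) × 100% ≈ 295.3%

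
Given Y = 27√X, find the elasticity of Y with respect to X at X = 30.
Elasticity = 1/2

Elasticity = (dY/dX) · (X/Y)

dY/dX = 27/(2·√X)
At X = 30: dY/dX = 9·√30/20, Y = 27·√30

Elasticity = (9·√30/20) · (30 / (27·√30)) = 1/2

Interpretation: for a small percentage change in X, the percentage change in Y is approximately 0.50 times as large.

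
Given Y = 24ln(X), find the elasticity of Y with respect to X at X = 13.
Elasticity = 1/ln(13) ≈ 0.3899

Elasticity = (dY/dX) · (X/Y)

dY/dX = 24/X
At X = 13: dY/dX = 24/13, Y = 24·ln(13)

Elasticity = (24/13) · (13 / (24·ln(13))) = 1/ln(13) ≈ 0.3899

Interpretation: for a small percentage change in X, the percentage change in Y is approximately 0.39 times as large.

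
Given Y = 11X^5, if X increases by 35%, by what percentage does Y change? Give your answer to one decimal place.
348.4%

For Y = 11X^5:
If X → X(1 + 0.35)
Then Y → Y · (1 + 0.35)^5
     ≈ Y · 4.4840

Percentage change = ((1 + 0.35)^5 − 1) × 100% ≈ 348.4%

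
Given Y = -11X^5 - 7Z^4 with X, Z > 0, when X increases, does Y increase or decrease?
Y decreases

Taking the partial derivative:
∂Y/∂X = -55X^4

∂Y/∂X = -55X^4 < 0 (assuming positive values)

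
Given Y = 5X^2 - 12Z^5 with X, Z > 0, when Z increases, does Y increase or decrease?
Y decreases

Taking the partial derivative:
∂Y/∂Z = -60Z^4

∂Y/∂Z = -60Z^4 < 0 (assuming positive values)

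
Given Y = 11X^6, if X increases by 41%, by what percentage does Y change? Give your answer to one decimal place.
685.8%

For Y = 11X^6:
If X → X(1 + 0.41)
Then Y → Y · (1 + 0.41)^6
     ≈ Y · 7.8580

Percentage change = ((1 + 0.41)^6 − 1) × 100% ≈ 685.8%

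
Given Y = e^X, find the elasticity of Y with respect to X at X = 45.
Elasticity = 45

Elasticity = (dY/dX) · (X/Y)

dY/dX = e^X
At X = 45: dY/dX = e^45, Y = e^45

Elasticity = (e^45) · (45 / (e^45)) = 45

Interpretation: for a small percentage change in X, the percentage change in Y is approximately 45.00 times as large.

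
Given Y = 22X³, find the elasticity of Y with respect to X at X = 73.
Elasticity = 3

Elasticity = (dY/dX) · (X/Y)

dY/dX = 66·X²
At X = 73: dY/dX = 351714, Y = 8558374

Elasticity = 351714 · (73 / 8558374) = 3

Interpretation: for a small percentage change in X, the percentage change in Y is approximately 3.00 times as large.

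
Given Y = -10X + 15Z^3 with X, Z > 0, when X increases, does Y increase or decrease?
Y decreases

Taking the partial derivative:
∂Y/∂X = -10

∂Y/∂X = -10 < 0 (assuming positive values)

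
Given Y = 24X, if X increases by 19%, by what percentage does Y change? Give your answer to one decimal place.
19.0%

For Y = 24X:
If X → X(1 + 0.19)
Then Y → Y · (1 + 0.19)^1
     = Y · 1.1900

Percentage change = ((1 + 0.19)^1 − 1) × 100% = 19.0%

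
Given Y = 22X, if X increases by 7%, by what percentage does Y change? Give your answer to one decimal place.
7.0%

For Y = 22X:
If X → X(1 + 0.07)
Then Y → Y · (1 + 0.07)^1
     = Y · 1.0700

Percentage change = ((1 + 0.07)^1 − 1) × 100% = 7.0%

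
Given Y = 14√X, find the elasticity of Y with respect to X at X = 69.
Elasticity = 1/2

Elasticity = (dY/dX) · (X/Y)

dY/dX = 7/√X
At X = 69: dY/dX = 7·√69/69, Y = 14·√69

Elasticity = (7·√69/69) · (69 / (14·√69)) = 1/2

Interpretation: for a small percentage change in X, the percentage change in Y is approximately 0.50 times as large.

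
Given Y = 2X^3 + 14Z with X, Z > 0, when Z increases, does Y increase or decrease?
Y increases

Taking the partial derivative:
∂Y/∂Z = 14

∂Y/∂Z = 14 > 0 (assuming positive values)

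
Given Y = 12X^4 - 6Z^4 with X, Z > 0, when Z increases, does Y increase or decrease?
Y decreases

Taking the partial derivative:
∂Y/∂Z = -24Z^3

∂Y/∂Z = -24Z^3 < 0 (assuming positive values)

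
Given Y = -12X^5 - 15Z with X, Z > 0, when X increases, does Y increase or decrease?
Y decreases

Taking the partial derivative:
∂Y/∂X = -60X^4

∂Y/∂X = -60X^4 < 0 (assuming positive values)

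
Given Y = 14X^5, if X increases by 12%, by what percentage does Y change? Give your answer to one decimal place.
76.2%

For Y = 14X^5:
If X → X(1 + 0.12)
Then Y → Y · (1 + 0.12)^5
     ≈ Y · 1.7623

Percentage change = ((1 + 0.12)^5 − 1) × 100% ≈ 76.2%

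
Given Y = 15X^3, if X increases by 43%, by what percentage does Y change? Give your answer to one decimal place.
192.4%

For Y = 15X^3:
If X → X(1 + 0.43)
Then Y → Y · (1 + 0.43)^3
     ≈ Y · 2.9242

Percentage change = ((1 + 0.43)^3 − 1) × 100% ≈ 192.4%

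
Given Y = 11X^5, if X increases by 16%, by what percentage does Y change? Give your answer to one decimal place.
110.0%

For Y = 11X^5:
If X → X(1 + 0.16)
Then Y → Y · (1 + 0.16)^5
     ≈ Y · 2.1003

Percentage change = ((1 + 0.16)^5 − 1) × 100% ≈ 110.0%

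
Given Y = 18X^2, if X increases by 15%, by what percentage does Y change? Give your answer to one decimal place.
32.3%

For Y = 18X^2:
If X → X(1 + 0.15)
Then Y → Y · (1 + 0.15)^2
     = Y · 1.3225

Percentage change = ((1 + 0.15)^2 − 1) × 100% ≈ 32.3%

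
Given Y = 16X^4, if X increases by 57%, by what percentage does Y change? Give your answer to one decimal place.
507.6%

For Y = 16X^4:
If X → X(1 + 0.57)
Then Y → Y · (1 + 0.57)^4
     ≈ Y · 6.0757

Percentage change = ((1 + 0.57)^4 − 1) × 100% ≈ 507.6%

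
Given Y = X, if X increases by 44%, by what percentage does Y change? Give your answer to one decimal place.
44.0%

For Y = X:
If X → X(1 + 0.44)
Then Y → Y · (1 + 0.44)^1
     = Y · 1.4400

Percentage change = ((1 + 0.44)^1 − 1) × 100% = 44.0%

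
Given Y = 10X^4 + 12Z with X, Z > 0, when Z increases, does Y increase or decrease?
Y increases

Taking the partial derivative:
∂Y/∂Z = 12

∂Y/∂Z = 12 > 0 (assuming positive values)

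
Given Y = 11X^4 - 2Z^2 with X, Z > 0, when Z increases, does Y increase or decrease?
Y decreases

Taking the partial derivative:
∂Y/∂Z = -4Z

∂Y/∂Z = -4Z < 0 (assuming positive values)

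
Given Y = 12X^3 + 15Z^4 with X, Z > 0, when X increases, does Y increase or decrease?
Y increases

Taking the partial derivative:
∂Y/∂X = 36X^2

∂Y/∂X = 36X^2 > 0 (assuming positive values)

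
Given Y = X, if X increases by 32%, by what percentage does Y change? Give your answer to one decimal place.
32.0%

For Y = X:
If X → X(1 + 0.32)
Then Y → Y · (1 + 0.32)^1
     = Y · 1.3200

Percentage change = ((1 + 0.32)^1 − 1) × 100% = 32.0%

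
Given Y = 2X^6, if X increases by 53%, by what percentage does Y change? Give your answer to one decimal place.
1182.8%

For Y = 2X^6:
If X → X(1 + 0.53)
Then Y → Y · (1 + 0.53)^6
     ≈ Y · 12.8277

Percentage change = ((1 + 0.53)^6 − 1) × 100% ≈ 1182.8%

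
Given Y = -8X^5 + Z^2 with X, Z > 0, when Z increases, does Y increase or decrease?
Y increases

Taking the partial derivative:
∂Y/∂Z = 2Z

∂Y/∂Z = 2Z > 0 (assuming positive values)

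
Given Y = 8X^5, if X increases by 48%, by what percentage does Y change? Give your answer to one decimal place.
610.1%

For Y = 8X^5:
If X → X(1 + 0.48)
Then Y → Y · (1 + 0.48)^5
     ≈ Y · 7.1008

Percentage change = ((1 + 0.48)^5 − 1) × 100% ≈ 610.1%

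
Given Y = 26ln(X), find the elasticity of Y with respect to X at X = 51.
Elasticity = 1/ln(51) ≈ 0.2543

Elasticity = (dY/dX) · (X/Y)

dY/dX = 26/X
At X = 51: dY/dX = 26/51, Y = 26·ln(51)

Elasticity = (26/51) · (51 / (26·ln(51))) = 1/ln(51) ≈ 0.2543

Interpretation: for a small percentage change in X, the percentage change in Y is approximately 0.25 times as large.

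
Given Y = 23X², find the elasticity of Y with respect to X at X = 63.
Elasticity = 2

Elasticity = (dY/dX) · (X/Y)

dY/dX = 46·X
At X = 63: dY/dX = 2898, Y = 91287

Elasticity = 2898 · (63 / 91287) = 2

Interpretation: for a small percentage change in X, the percentage change in Y is approximately 2.00 times as large.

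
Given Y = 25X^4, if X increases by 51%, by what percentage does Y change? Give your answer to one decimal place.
419.9%

For Y = 25X^4:
If X → X(1 + 0.51)
Then Y → Y · (1 + 0.51)^4
     ≈ Y · 5.1989

Percentage change = ((1 + 0.51)^4 − 1) × 100% ≈ 419.9%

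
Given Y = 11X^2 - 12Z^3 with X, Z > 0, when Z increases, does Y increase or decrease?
Y decreases

Taking the partial derivative:
∂Y/∂Z = -36Z^2

∂Y/∂Z = -36Z^2 < 0 (assuming positive values)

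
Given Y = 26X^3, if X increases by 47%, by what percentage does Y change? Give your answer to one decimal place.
217.7%

For Y = 26X^3:
If X → X(1 + 0.47)
Then Y → Y · (1 + 0.47)^3
     ≈ Y · 3.1765

Percentage change = ((1 + 0.47)^3 − 1) × 100% ≈ 217.7%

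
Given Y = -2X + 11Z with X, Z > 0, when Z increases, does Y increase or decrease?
Y increases

Taking the partial derivative:
∂Y/∂Z = 11

∂Y/∂Z = 11 > 0 (assuming positive values)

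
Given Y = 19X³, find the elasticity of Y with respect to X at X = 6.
Elasticity = 3

Elasticity = (dY/dX) · (X/Y)

dY/dX = 57·X²
At X = 6: dY/dX = 2052, Y = 4104

Elasticity = 2052 · (6 / 4104) = 3

Interpretation: for a small percentage change in X, the percentage change in Y is approximately 3.00 times as large.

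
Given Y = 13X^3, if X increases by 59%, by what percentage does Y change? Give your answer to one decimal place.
302.0%

For Y = 13X^3:
If X → X(1 + 0.59)
Then Y → Y · (1 + 0.59)^3
     ≈ Y · 4.0197

Percentage change = ((1 + 0.59)^3 − 1) × 100% ≈ 302.0%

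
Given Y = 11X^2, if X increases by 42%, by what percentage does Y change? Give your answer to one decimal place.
101.6%

For Y = 11X^2:
If X → X(1 + 0.42)
Then Y → Y · (1 + 0.42)^2
     = Y · 2.0164

Percentage change = ((1 + 0.42)^2 − 1) × 100% ≈ 101.6%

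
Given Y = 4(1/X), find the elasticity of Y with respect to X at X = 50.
Elasticity = -1

Elasticity = (dY/dX) · (X/Y)

dY/dX = -4/X²
At X = 50: dY/dX = -1/625, Y = 2/25

Elasticity = (-1/625) · (50 / (2/25)) = -1

Interpretation: for a small percentage change in X, the percentage change in Y is approximately -1.00 times as large.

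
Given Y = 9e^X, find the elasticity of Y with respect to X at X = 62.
Elasticity = 62

Elasticity = (dY/dX) · (X/Y)

dY/dX = 9·e^X
At X = 62: dY/dX = 9·e^62, Y = 9·e^62

Elasticity = (9·e^62) · (62 / (9·e^62)) = 62

Interpretation: for a small percentage change in X, the percentage change in Y is approximately 62.00 times as large.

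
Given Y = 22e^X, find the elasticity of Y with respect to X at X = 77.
Elasticity = 77

Elasticity = (dY/dX) · (X/Y)

dY/dX = 22·e^X
At X = 77: dY/dX = 22·e^77, Y = 22·e^77

Elasticity = (22·e^77) · (77 / (22·e^77)) = 77

Interpretation: for a small percentage change in X, the percentage change in Y is approximately 77.00 times as large.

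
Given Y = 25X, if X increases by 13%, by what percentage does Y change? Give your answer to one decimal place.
13.0%

For Y = 25X:
If X → X(1 + 0.13)
Then Y → Y · (1 + 0.13)^1
     = Y · 1.1300

Percentage change = ((1 + 0.13)^1 − 1) × 100% = 13.0%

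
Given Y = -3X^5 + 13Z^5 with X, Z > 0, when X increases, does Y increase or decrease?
Y decreases

Taking the partial derivative:
∂Y/∂X = -15X^4

∂Y/∂X = -15X^4 < 0 (assuming positive values)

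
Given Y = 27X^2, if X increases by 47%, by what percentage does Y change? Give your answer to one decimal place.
116.1%

For Y = 27X^2:
If X → X(1 + 0.47)
Then Y → Y · (1 + 0.47)^2
     = Y · 2.1609

Percentage change = ((1 + 0.47)^2 − 1) × 100% ≈ 116.1%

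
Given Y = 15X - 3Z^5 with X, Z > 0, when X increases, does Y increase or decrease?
Y increases

Taking the partial derivative:
∂Y/∂X = 15

∂Y/∂X = 15 > 0 (assuming positive values)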